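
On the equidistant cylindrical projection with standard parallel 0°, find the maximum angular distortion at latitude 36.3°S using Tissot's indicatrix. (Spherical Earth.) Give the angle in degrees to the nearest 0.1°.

12.3°

Plate carrée maps x = Rλ, y = Rφ. The meridian scale is h = 1 and the parallel scale is k = 1/cos φ = sec φ.
At 36.3°: h = 1.000, k = 1.241; principal scales a = 1.241, b = 1.000.
sin(ω/2) = (a − b)/(a + b) = 0.2408/2.241 = 0.1075, so ω = 2 arcsin(0.1075) ≈ 12.3°.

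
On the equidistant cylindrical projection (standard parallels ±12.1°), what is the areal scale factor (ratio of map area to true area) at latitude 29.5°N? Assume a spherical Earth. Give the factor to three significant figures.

1.12

The equidistant cylindrical projection with φ₀ = 12.1° has h = 1 (meridians true) and k = cos φ₀ / cos φ along parallels.
Areal scale = h·k = 1 × cos φ₀ / cos φ; at 29.5°, h = 1.000, k = 1.123, so h·k = 1.123.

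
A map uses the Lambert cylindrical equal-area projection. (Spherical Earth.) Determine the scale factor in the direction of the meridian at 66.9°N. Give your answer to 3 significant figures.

0.392

The Lambert cylindrical equal-area projection is the cylindrical equal-area projection with its standard parallel at the equator (φ₀ = 0). Cylindrical equal-area (φ₀ = 0°): h = cos φ / cos 0° along meridians, k = cos 0° / cos φ along parallels; h·k = 1.
h = cos 66.9° / cos 0° = 0.3923/1.000 = 0.3923.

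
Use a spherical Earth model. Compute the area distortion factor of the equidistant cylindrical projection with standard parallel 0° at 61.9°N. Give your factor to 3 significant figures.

2.12

Plate carrée maps x = Rλ, y = Rφ. The meridian scale is h = 1 and the parallel scale is k = 1/cos φ = sec φ.
Areal scale = h·k = 1 × sec φ; at 61.9°, h = 1.000, k = 2.123, so h·k = 2.123.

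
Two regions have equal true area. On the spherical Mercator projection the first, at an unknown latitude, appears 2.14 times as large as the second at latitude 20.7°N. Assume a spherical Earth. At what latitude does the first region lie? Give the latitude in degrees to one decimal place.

50.2°

On Mercator, (apparent₁)/(apparent₂) = sec²φ₁ / sec²φ₂ when true areas are equal.
cos²φ₂ / cos²φ₁ = 2.14  ⇒  cos φ₁ = cos 20.7° / √2.14 = 0.9354/1.463 = 0.6395.
φ₁ = arccos(0.6395) ≈ 50.2°.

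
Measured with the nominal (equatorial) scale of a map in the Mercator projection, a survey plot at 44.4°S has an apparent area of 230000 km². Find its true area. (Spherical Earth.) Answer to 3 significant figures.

For Mercator, h = k = sec φ (a conformal cylindrical projection has a single point scale, 1/cos φ).
Areal scale = k² = sec²φ = 1/cos²(44.4°) = 1/0.7145² = 1.959.
True area = apparent / (areal scale) = 230000 / 1.959 ≈ 117000 km².

117000 km²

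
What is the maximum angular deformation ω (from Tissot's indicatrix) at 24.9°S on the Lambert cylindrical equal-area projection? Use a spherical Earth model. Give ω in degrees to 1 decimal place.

11.2°

The Lambert cylindrical equal-area projection is the cylindrical equal-area projection with its standard parallel at the equator (φ₀ = 0). For cylindrical equal-area with standard parallel φ₀, h = cos φ / cos φ₀ and k = cos φ₀ / cos φ, so h·k = 1.
At 24.9°: h = 0.9070, k = 1.102; principal scales a = 1.102, b = 0.9070.
sin(ω/2) = (a − b)/(a + b) = 0.1954/2.010 = 0.09726, so ω = 2 arcsin(0.09726) ≈ 11.2°.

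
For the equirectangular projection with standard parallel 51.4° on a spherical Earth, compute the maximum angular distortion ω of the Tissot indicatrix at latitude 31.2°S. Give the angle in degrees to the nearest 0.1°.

18.0°

In the equirectangular projection with standard parallel φ₀ = 51.4° (x = Rλ cos φ₀, y = Rφ), meridians are true-scale (h = 1) and the parallel scale is k = cos φ₀ / cos φ.
At 31.2°: h = 1.000, k = 0.7294; principal scales a = 1.000, b = 0.7294.
sin(ω/2) = (a − b)/(a + b) = 0.2706/1.729 = 0.1565, so ω = 2 arcsin(0.1565) ≈ 18.0°.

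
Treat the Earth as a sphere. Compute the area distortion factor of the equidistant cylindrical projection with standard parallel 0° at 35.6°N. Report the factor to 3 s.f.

1.23

In the plate carrée (x = Rλ, y = Rφ), meridians are true-scale (h = 1) and parallels are stretched by k = sec φ.
Areal scale = h·k = 1 × sec φ; at 35.6°, h = 1.000, k = 1.230, so h·k = 1.230.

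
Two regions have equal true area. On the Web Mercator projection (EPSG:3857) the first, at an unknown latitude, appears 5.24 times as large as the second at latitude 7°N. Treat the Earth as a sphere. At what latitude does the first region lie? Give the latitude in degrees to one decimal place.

64.3°

For equal true areas on Mercator, apparent areas scale as sec²φ, so the ratio is cos²φ₂ / cos²φ₁.
cos²φ₂ / cos²φ₁ = 5.24  ⇒  cos φ₁ = cos 7° / √5.24 = 0.9925/2.289 = 0.4336.
φ₁ = arccos(0.4336) ≈ 64.3°.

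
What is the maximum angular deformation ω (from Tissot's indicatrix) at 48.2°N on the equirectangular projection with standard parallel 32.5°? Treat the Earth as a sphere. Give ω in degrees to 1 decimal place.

In the equirectangular projection with standard parallel φ₀ = 32.5° (x = Rλ cos φ₀, y = Rφ), meridians are true-scale (h = 1) and the parallel scale is k = cos φ₀ / cos φ.
At 48.2°: h = 1.000, k = 1.265; principal scales a = 1.265, b = 1.000.
sin(ω/2) = (a − b)/(a + b) = 0.2653/2.265 = 0.1171, so ω = 2 arcsin(0.1171) ≈ 13.5°.

13.5°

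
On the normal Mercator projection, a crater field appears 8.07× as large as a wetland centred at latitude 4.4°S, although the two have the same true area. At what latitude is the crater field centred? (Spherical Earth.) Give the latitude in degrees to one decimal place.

69.5°

For equal true areas on Mercator, apparent areas scale as sec²φ, so the ratio is cos²φ₂ / cos²φ₁.
cos²φ₂ / cos²φ₁ = 8.07  ⇒  cos φ₁ = cos 4.4° / √8.07 = 0.9971/2.841 = 0.3510.
φ₁ = arccos(0.3510) ≈ 69.5°.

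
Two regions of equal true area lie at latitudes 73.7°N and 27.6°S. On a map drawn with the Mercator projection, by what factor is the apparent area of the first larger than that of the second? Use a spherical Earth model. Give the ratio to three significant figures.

Mercator is conformal with k = sec φ, so areal scale = k² = sec²φ.
At 73.7°: sec²(73.7°) = 1/0.2807² = 12.69.
At 27.6°: sec²(27.6°) = 1/0.8862² = 1.273.
Ratio = 12.69/1.273 = cos²(27.6°)/cos²(73.7°) ≈ 9.97.

9.97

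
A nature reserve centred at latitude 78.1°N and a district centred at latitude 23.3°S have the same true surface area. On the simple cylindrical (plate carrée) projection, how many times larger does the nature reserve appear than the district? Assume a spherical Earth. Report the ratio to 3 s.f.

4.45

In the plate carrée (x = Rλ, y = Rφ), meridians are true-scale (h = 1) and parallels are stretched by k = sec φ.
Areal scale at 78.1°: h·k = 1.000 × 4.850 = 4.850.
Areal scale at 23.3°: h·k = 1.000 × 1.089 = 1.089.
Ratio = 4.850/1.089 ≈ 4.45.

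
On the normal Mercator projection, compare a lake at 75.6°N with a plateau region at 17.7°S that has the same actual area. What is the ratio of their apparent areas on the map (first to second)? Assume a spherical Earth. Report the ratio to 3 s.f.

14.7

On Mercator, area is exaggerated by sec²φ = 1/cos²φ.
At 75.6°: sec²(75.6°) = 1/0.2487² = 16.17.
At 17.7°: sec²(17.7°) = 1/0.9527² = 1.102.
Ratio = 16.17/1.102 = cos²(17.7°)/cos²(75.6°) ≈ 14.7.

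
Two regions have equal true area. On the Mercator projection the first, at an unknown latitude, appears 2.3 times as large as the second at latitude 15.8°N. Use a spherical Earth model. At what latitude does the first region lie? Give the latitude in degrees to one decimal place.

Mercator areal scale is sec²φ, so apparent-area ratio = sec²φ₁ / sec²φ₂ = cos²φ₂ / cos²φ₁.
cos²φ₂ / cos²φ₁ = 2.3  ⇒  cos φ₁ = cos 15.8° / √2.3 = 0.9622/1.517 = 0.6345.
φ₁ = arccos(0.6345) ≈ 50.6°.

50.6°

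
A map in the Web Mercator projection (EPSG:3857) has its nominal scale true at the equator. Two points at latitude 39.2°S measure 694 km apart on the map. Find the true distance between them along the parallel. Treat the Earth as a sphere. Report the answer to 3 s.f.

538 km

Mercator is conformal, so the point scale is isotropic: h = k = sec φ = 1/cos φ.
Along the parallel at 39.2°, map distances are exaggerated by k = sec 39.2° = 1.290.
True distance = 694 / 1.290 = 694 × cos 39.2° ≈ 538 km.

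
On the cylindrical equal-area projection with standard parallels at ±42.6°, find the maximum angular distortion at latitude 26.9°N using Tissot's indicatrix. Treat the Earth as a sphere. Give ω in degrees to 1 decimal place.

A cylindrical equal-area projection with standard parallel φ₀ has meridian scale h = cos φ / cos φ₀ and parallel scale k = cos φ₀ / cos φ (so areas are preserved, h·k = 1).
At 26.9°: h = 1.212, k = 0.8254; principal scales a = 1.212, b = 0.8254.
sin(ω/2) = (a − b)/(a + b) = 0.3861/2.037 = 0.1896, so ω = 2 arcsin(0.1896) ≈ 21.9°.

21.9°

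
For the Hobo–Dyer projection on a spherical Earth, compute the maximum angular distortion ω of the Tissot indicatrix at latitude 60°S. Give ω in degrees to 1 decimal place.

The Hobo–Dyer projection is cylindrical equal-area with φ₀ = 37.5°. Cylindrical equal-area (φ₀ = 37.5°): h = cos φ / cos 37.5° along meridians, k = cos 37.5° / cos φ along parallels; h·k = 1.
At 60°: h = 0.6302, k = 1.587; principal scales a = 1.587, b = 0.6302.
sin(ω/2) = (a − b)/(a + b) = 0.9565/2.217 = 0.4314, so ω = 2 arcsin(0.4314) ≈ 51.1°.

51.1°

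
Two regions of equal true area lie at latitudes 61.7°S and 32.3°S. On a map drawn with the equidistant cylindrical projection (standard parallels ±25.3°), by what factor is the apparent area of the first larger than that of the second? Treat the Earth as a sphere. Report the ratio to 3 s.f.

The equidistant cylindrical projection with φ₀ = 25.3° has h = 1 (meridians true) and k = cos φ₀ / cos φ along parallels.
Areal scale at 61.7°: h·k = 1.000 × 1.907 = 1.907.
Areal scale at 32.3°: h·k = 1.000 × 1.070 = 1.070.
Ratio = 1.907/1.070 ≈ 1.78.

1.78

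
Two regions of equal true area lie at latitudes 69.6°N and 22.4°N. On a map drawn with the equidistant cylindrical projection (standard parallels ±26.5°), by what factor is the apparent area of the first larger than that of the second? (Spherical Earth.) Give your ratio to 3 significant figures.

2.65

The equidistant cylindrical projection with φ₀ = 26.5° has h = 1 (meridians true) and k = cos φ₀ / cos φ along parallels.
Areal scale at 69.6°: h·k = 1.000 × 2.567 = 2.567.
Areal scale at 22.4°: h·k = 1.000 × 0.9680 = 0.9680.
Ratio = 2.567/0.9680 ≈ 2.65.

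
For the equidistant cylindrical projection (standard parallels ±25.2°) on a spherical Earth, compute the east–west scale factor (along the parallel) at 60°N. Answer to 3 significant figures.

1.81

With standard parallel φ₀ = 25.2°, the equirectangular projection gives x = Rλ cos φ₀, y = Rφ, so h = 1 and k = cos 25.2° / cos φ.
k = cos 25.2° / cos 60° = 0.9048/0.5000 = 1.810.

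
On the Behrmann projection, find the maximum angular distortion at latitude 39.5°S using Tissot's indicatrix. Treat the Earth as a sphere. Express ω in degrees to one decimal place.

Behrmann is a cylindrical equal-area projection with standard parallels at ±30°. A cylindrical equal-area projection with standard parallel φ₀ has meridian scale h = cos φ / cos φ₀ and parallel scale k = cos φ₀ / cos φ (so areas are preserved, h·k = 1).
At 39.5°: h = 0.8910, k = 1.122; principal scales a = 1.122, b = 0.8910.
sin(ω/2) = (a − b)/(a + b) = 0.2313/2.013 = 0.1149, so ω = 2 arcsin(0.1149) ≈ 13.2°.

13.2°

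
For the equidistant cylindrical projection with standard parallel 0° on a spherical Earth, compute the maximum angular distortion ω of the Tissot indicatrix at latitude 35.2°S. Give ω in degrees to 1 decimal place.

For the equirectangular projection with φ₀ = 0 (plate carrée), h = 1 along meridians and k = sec φ along parallels.
At 35.2°: h = 1.000, k = 1.224; principal scales a = 1.224, b = 1.000.
sin(ω/2) = (a − b)/(a + b) = 0.2238/2.224 = 0.1006, so ω = 2 arcsin(0.1006) ≈ 11.6°.

11.6°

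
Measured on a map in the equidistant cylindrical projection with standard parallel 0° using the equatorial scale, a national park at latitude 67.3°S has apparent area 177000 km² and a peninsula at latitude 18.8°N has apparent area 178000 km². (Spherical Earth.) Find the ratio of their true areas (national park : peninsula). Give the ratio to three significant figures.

0.405

Plate carrée has h = 1 and k = sec φ, giving areal scale sec φ; true area = (apparent area) · cos φ.
True area of national park: 177000 × cos(67.3°) = 177000 × 0.3859 = 68310 km².
True area of peninsula: 178000 × cos(18.8°) = 178000 × 0.9466 = 168500 km².
Ratio = 68310 / 168500 ≈ 0.405.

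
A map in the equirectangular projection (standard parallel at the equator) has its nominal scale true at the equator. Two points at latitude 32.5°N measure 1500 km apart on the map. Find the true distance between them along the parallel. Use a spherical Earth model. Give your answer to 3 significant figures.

Plate carrée maps x = Rλ, y = Rφ. The meridian scale is h = 1 and the parallel scale is k = 1/cos φ = sec φ.
Along the parallel at 32.5°, map distances are exaggerated by k = sec 32.5° = 1.186.
True distance = 1500 / 1.186 = 1500 × cos 32.5° ≈ 1270 km.

1270 km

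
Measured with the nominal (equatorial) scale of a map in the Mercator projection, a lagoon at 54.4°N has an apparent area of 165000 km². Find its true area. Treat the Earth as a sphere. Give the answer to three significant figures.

55900 km²

The Mercator projection is conformal; its linear scale factor is the same in every direction and equals sec φ = 1/cos φ.
Areal scale = k² = sec²φ = 1/cos²(54.4°) = 1/0.5821² = 2.951.
True area = apparent / (areal scale) = 165000 / 2.951 ≈ 55900 km².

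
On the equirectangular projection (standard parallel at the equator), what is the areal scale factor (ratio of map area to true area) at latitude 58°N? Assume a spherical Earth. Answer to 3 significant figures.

1.89

For the equirectangular projection with φ₀ = 0 (plate carrée), h = 1 along meridians and k = sec φ along parallels.
Areal scale = h·k = 1 × sec φ; at 58°, h = 1.000, k = 1.887, so h·k = 1.887.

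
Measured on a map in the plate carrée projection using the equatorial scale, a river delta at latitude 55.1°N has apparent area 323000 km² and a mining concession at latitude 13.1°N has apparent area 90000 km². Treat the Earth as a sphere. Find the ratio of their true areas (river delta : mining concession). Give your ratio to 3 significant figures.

On the plate carrée, areal scale = h·k = 1 × sec φ, so true area = apparent × cos φ.
True area of river delta: 323000 × cos(55.1°) = 323000 × 0.5721 = 184800 km².
True area of mining concession: 90000 × cos(13.1°) = 90000 × 0.9740 = 87660 km².
Ratio = 184800 / 87660 ≈ 2.11.

2.11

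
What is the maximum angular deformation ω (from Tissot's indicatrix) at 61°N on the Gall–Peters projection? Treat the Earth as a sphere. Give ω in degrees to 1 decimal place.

The Gall–Peters projection is cylindrical equal-area with φ₀ = 45°. A cylindrical equal-area projection with standard parallel φ₀ has meridian scale h = cos φ / cos φ₀ and parallel scale k = cos φ₀ / cos φ (so areas are preserved, h·k = 1).
At 61°: h = 0.6856, k = 1.459; principal scales a = 1.459, b = 0.6856.
sin(ω/2) = (a − b)/(a + b) = 0.7729/2.144 = 0.3605, so ω = 2 arcsin(0.3605) ≈ 42.3°.

42.3°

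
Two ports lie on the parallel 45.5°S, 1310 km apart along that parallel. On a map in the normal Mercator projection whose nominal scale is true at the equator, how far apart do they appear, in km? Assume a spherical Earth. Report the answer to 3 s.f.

1870 km

For Mercator, h = k = sec φ (a conformal cylindrical projection has a single point scale, 1/cos φ).
Along the parallel, k = sec 45.5° = 1/0.7009 = 1.427.
Map distance = 1310 × 1.427 ≈ 1870 km.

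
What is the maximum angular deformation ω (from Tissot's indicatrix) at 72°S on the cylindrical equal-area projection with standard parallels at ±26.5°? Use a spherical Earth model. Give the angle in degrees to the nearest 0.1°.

A cylindrical equal-area projection with standard parallel φ₀ has meridian scale h = cos φ / cos φ₀ and parallel scale k = cos φ₀ / cos φ (so areas are preserved, h·k = 1).
At 72°: h = 0.3453, k = 2.896; principal scales a = 2.896, b = 0.3453.
sin(ω/2) = (a − b)/(a + b) = 2.551/3.241 = 0.7869, so ω = 2 arcsin(0.7869) ≈ 103.8°.

103.8°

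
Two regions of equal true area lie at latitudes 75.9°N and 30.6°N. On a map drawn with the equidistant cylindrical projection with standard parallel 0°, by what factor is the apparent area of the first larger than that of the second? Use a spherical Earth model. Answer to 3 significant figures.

For the equirectangular projection with φ₀ = 0 (plate carrée), h = 1 along meridians and k = sec φ along parallels.
Areal scale at 75.9°: h·k = 1.000 × 4.105 = 4.105.
Areal scale at 30.6°: h·k = 1.000 × 1.162 = 1.162.
Ratio = 4.105/1.162 ≈ 3.53.

3.53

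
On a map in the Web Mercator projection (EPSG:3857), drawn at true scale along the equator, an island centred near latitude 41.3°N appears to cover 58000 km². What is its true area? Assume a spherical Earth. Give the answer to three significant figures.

32700 km²

For Mercator, h = k = sec φ (a conformal cylindrical projection has a single point scale, 1/cos φ).
Areal scale = k² = sec²φ = 1/cos²(41.3°) = 1/0.7513² = 1.772.
True area = apparent / (areal scale) = 58000 / 1.772 ≈ 32700 km².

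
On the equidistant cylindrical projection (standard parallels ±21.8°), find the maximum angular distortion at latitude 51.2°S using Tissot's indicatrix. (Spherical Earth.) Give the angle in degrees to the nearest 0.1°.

The equidistant cylindrical projection with φ₀ = 21.8° has h = 1 (meridians true) and k = cos φ₀ / cos φ along parallels.
At 51.2°: h = 1.000, k = 1.482; principal scales a = 1.482, b = 1.000.
sin(ω/2) = (a − b)/(a + b) = 0.4818/2.482 = 0.1941, so ω = 2 arcsin(0.1941) ≈ 22.4°.

22.4°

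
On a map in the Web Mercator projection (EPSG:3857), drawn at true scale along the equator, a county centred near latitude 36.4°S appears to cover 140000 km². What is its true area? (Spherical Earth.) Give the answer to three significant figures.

90700 km²

For Mercator, h = k = sec φ (a conformal cylindrical projection has a single point scale, 1/cos φ).
Areal scale = k² = sec²φ = 1/cos²(36.4°) = 1/0.8049² = 1.544.
True area = apparent / (areal scale) = 140000 / 1.544 ≈ 90700 km².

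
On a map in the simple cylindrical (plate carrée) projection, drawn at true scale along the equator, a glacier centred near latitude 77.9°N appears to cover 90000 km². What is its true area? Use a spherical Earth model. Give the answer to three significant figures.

In the plate carrée (x = Rλ, y = Rφ), meridians are true-scale (h = 1) and parallels are stretched by k = sec φ.
Areal scale = h·k = 1 × sec φ; at 77.9°, h = 1.000, k = 4.771, so h·k = 4.771.
True area = apparent / (areal scale) = 90000 / 4.771 ≈ 18900 km².

18900 km²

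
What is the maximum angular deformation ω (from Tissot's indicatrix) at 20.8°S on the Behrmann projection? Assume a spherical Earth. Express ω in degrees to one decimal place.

8.8°

Behrmann is a cylindrical equal-area projection with standard parallels at ±30°. For cylindrical equal-area with standard parallel φ₀, h = cos φ / cos φ₀ and k = cos φ₀ / cos φ, so h·k = 1.
At 20.8°: h = 1.079, k = 0.9264; principal scales a = 1.079, b = 0.9264.
sin(ω/2) = (a − b)/(a + b) = 0.1530/2.006 = 0.07630, so ω = 2 arcsin(0.07630) ≈ 8.8°.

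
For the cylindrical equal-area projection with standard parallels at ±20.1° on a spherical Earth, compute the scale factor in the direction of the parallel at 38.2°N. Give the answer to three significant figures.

A cylindrical equal-area projection with standard parallel φ₀ has meridian scale h = cos φ / cos φ₀ and parallel scale k = cos φ₀ / cos φ (so areas are preserved, h·k = 1).
k = cos 20.1° / cos 38.2° = 0.9391/0.7859 = 1.195.

1.19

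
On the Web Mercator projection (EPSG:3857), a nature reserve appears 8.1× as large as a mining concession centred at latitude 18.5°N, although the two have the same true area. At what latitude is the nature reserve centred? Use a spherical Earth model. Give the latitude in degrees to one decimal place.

On Mercator, (apparent₁)/(apparent₂) = sec²φ₁ / sec²φ₂ when true areas are equal.
cos²φ₂ / cos²φ₁ = 8.1  ⇒  cos φ₁ = cos 18.5° / √8.1 = 0.9483/2.846 = 0.3332.
φ₁ = arccos(0.3332) ≈ 70.5°.

70.5°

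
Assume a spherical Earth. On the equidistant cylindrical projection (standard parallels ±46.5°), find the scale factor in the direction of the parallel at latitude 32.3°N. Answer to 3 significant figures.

0.814

The equidistant cylindrical projection with φ₀ = 46.5° has h = 1 (meridians true) and k = cos φ₀ / cos φ along parallels.
k = cos 46.5° / cos 32.3° = 0.6884/0.8453 = 0.8144.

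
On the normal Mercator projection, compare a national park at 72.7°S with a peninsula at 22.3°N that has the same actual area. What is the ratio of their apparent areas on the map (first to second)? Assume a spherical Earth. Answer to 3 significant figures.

Mercator is conformal with k = sec φ, so areal scale = k² = sec²φ.
At 72.7°: sec²(72.7°) = 1/0.2974² = 11.31.
At 22.3°: sec²(22.3°) = 1/0.9252² = 1.168.
Ratio = 11.31/1.168 = cos²(22.3°)/cos²(72.7°) ≈ 9.68.

9.68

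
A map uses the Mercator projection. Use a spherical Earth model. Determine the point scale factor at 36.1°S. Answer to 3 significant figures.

1.24

For Mercator, h = k = sec φ (a conformal cylindrical projection has a single point scale, 1/cos φ).
k = 1/cos 36.1° = 1/0.8080 = 1.238.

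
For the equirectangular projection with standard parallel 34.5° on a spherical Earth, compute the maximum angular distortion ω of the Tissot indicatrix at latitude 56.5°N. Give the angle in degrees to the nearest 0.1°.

22.8°

With standard parallel φ₀ = 34.5°, the equirectangular projection gives x = Rλ cos φ₀, y = Rφ, so h = 1 and k = cos 34.5° / cos φ.
At 56.5°: h = 1.000, k = 1.493; principal scales a = 1.493, b = 1.000.
sin(ω/2) = (a − b)/(a + b) = 0.4932/2.493 = 0.1978, so ω = 2 arcsin(0.1978) ≈ 22.8°.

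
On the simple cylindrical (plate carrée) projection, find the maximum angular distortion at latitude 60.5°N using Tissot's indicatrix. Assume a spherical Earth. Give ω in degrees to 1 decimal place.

For the equirectangular projection with φ₀ = 0 (plate carrée), h = 1 along meridians and k = sec φ along parallels.
At 60.5°: h = 1.000, k = 2.031; principal scales a = 2.031, b = 1.000.
sin(ω/2) = (a − b)/(a + b) = 1.031/3.031 = 0.3401, so ω = 2 arcsin(0.3401) ≈ 39.8°.

39.8°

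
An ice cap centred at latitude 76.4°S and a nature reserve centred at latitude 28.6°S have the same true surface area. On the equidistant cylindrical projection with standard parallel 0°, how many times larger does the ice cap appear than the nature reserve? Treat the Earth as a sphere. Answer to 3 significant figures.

In the plate carrée (x = Rλ, y = Rφ), meridians are true-scale (h = 1) and parallels are stretched by k = sec φ.
Areal scale at 76.4°: h·k = 1.000 × 4.253 = 4.253.
Areal scale at 28.6°: h·k = 1.000 × 1.139 = 1.139.
Ratio = 4.253/1.139 ≈ 3.73.

3.73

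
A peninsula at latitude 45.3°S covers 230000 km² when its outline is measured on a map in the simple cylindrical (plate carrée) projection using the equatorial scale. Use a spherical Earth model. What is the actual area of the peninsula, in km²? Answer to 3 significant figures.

162000 km²

For the equirectangular projection with φ₀ = 0 (plate carrée), h = 1 along meridians and k = sec φ along parallels.
Areal scale = h·k = 1 × sec φ; at 45.3°, h = 1.000, k = 1.422, so h·k = 1.422.
True area = apparent / (areal scale) = 230000 / 1.422 ≈ 162000 km².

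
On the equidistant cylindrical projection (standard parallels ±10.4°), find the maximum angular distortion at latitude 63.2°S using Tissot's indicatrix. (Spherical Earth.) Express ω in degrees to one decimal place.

With standard parallel φ₀ = 10.4°, the equirectangular projection gives x = Rλ cos φ₀, y = Rφ, so h = 1 and k = cos 10.4° / cos φ.
At 63.2°: h = 1.000, k = 2.181; principal scales a = 2.181, b = 1.000.
sin(ω/2) = (a − b)/(a + b) = 1.181/3.181 = 0.3714, so ω = 2 arcsin(0.3714) ≈ 43.6°.

43.6°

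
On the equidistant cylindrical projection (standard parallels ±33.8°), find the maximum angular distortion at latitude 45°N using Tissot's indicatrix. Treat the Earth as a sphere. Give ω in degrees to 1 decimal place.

9.2°

In the equirectangular projection with standard parallel φ₀ = 33.8° (x = Rλ cos φ₀, y = Rφ), meridians are true-scale (h = 1) and the parallel scale is k = cos φ₀ / cos φ.
At 45°: h = 1.000, k = 1.175; principal scales a = 1.175, b = 1.000.
sin(ω/2) = (a − b)/(a + b) = 0.1752/2.175 = 0.08054, so ω = 2 arcsin(0.08054) ≈ 9.2°.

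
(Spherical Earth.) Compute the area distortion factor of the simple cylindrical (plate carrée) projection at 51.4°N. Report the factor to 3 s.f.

1.60

For the equirectangular projection with φ₀ = 0 (plate carrée), h = 1 along meridians and k = sec φ along parallels.
Areal scale = h·k = 1 × sec φ; at 51.4°, h = 1.000, k = 1.603, so h·k = 1.603.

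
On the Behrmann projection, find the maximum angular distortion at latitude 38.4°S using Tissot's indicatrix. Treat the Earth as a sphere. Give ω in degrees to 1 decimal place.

The Behrmann projection is cylindrical equal-area with φ₀ = 30°. For cylindrical equal-area with standard parallel φ₀, h = cos φ / cos φ₀ and k = cos φ₀ / cos φ, so h·k = 1.
At 38.4°: h = 0.9049, k = 1.105; principal scales a = 1.105, b = 0.9049.
sin(ω/2) = (a − b)/(a + b) = 0.2001/2.010 = 0.09957, so ω = 2 arcsin(0.09957) ≈ 11.4°.

11.4°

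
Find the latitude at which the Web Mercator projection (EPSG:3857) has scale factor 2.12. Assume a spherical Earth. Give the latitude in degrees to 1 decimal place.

Mercator scale is k = sec φ = 1/cos φ.
1/cos φ = 2.12  ⇒  cos φ = 0.4717  ⇒  φ = arccos(0.4717) ≈ 61.9°.

61.9°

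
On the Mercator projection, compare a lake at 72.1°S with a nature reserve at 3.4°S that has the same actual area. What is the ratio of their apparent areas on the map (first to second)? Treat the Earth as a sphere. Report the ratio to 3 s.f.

Mercator areal scale is sec²φ.
At 72.1°: sec²(72.1°) = 1/0.3074² = 10.59.
At 3.4°: sec²(3.4°) = 1/0.9982² = 1.004.
Ratio = 10.59/1.004 = cos²(3.4°)/cos²(72.1°) ≈ 10.5.

10.5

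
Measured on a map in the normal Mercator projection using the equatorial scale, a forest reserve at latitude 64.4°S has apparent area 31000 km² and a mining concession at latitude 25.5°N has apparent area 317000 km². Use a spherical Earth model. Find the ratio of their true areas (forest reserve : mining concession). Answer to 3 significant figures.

0.0224

On Mercator the areal scale is sec²φ, so true area = apparent × cos²φ.
True area of forest reserve: 31000 × cos²(64.4°) = 31000 × 0.1867 = 5788 km².
True area of mining concession: 317000 × cos²(25.5°) = 317000 × 0.8147 = 258200 km².
Ratio = 5788 / 258200 ≈ 0.0224.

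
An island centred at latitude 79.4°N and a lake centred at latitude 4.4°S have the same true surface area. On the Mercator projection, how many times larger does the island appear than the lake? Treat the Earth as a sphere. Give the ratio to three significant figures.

29.4

Mercator is conformal with k = sec φ, so areal scale = k² = sec²φ.
At 79.4°: sec²(79.4°) = 1/0.1840² = 29.55.
At 4.4°: sec²(4.4°) = 1/0.9971² = 1.006.
Ratio = 29.55/1.006 = cos²(4.4°)/cos²(79.4°) ≈ 29.4.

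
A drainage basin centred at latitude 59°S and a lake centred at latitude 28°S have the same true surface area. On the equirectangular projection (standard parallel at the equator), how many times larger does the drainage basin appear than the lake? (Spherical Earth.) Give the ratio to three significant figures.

1.71

In the plate carrée (x = Rλ, y = Rφ), meridians are true-scale (h = 1) and parallels are stretched by k = sec φ.
Areal scale at 59°: h·k = 1.000 × 1.942 = 1.942.
Areal scale at 28°: h·k = 1.000 × 1.133 = 1.133.
Ratio = 1.942/1.133 ≈ 1.71.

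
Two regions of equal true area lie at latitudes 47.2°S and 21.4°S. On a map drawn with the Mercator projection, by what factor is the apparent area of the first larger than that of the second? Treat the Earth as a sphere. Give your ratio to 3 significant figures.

1.88

On Mercator, area is exaggerated by sec²φ = 1/cos²φ.
At 47.2°: sec²(47.2°) = 1/0.6794² = 2.166.
At 21.4°: sec²(21.4°) = 1/0.9311² = 1.154.
Ratio = 2.166/1.154 = cos²(21.4°)/cos²(47.2°) ≈ 1.88.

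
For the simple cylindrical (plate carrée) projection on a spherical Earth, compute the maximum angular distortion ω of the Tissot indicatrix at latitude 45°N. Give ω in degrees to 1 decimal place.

In the plate carrée (x = Rλ, y = Rφ), meridians are true-scale (h = 1) and parallels are stretched by k = sec φ.
At 45°: h = 1.000, k = 1.414; principal scales a = 1.414, b = 1.000.
sin(ω/2) = (a − b)/(a + b) = 0.4142/2.414 = 0.1716, so ω = 2 arcsin(0.1716) ≈ 19.8°.

19.8°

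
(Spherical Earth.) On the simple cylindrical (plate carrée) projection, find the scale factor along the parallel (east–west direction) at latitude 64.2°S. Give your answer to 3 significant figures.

2.30

For the equirectangular projection with φ₀ = 0 (plate carrée), h = 1 along meridians and k = sec φ along parallels.
k = 1/cos 64.2° = 1/0.4352 = 2.298.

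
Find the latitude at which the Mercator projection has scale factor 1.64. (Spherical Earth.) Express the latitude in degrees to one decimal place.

52.4°

Mercator scale is k = sec φ = 1/cos φ.
1/cos φ = 1.64  ⇒  cos φ = 0.6098  ⇒  φ = arccos(0.6098) ≈ 52.4°.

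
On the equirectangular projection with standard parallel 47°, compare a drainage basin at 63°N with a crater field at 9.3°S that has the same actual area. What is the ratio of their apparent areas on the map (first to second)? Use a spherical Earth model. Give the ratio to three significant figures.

2.17

With standard parallel φ₀ = 47°, the equirectangular projection gives x = Rλ cos φ₀, y = Rφ, so h = 1 and k = cos 47° / cos φ.
Areal scale at 63°: h·k = 1.000 × 1.502 = 1.502.
Areal scale at 9.3°: h·k = 1.000 × 0.6911 = 0.6911.
Ratio = 1.502/0.6911 ≈ 2.17.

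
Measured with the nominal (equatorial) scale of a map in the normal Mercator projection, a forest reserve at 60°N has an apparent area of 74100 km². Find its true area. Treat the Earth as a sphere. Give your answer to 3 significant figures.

Mercator is conformal, so the point scale is isotropic: h = k = sec φ = 1/cos φ.
Areal scale = k² = sec²φ = 1/cos²(60°) = 1/0.5000² = 4.000.
True area = apparent / (areal scale) = 74100 / 4.000 ≈ 18500 km².

18500 km²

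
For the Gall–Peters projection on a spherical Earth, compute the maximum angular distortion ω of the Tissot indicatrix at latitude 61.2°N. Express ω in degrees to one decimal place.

42.9°

The Gall–Peters projection is cylindrical equal-area with φ₀ = 45°. Cylindrical equal-area (φ₀ = 45°): h = cos φ / cos 45° along meridians, k = cos 45° / cos φ along parallels; h·k = 1.
At 61.2°: h = 0.6813, k = 1.468; principal scales a = 1.468, b = 0.6813.
sin(ω/2) = (a − b)/(a + b) = 0.7865/2.149 = 0.3660, so ω = 2 arcsin(0.3660) ≈ 42.9°.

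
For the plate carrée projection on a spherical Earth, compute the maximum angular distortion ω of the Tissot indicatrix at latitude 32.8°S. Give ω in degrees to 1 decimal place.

Plate carrée maps x = Rλ, y = Rφ. The meridian scale is h = 1 and the parallel scale is k = 1/cos φ = sec φ.
At 32.8°: h = 1.000, k = 1.190; principal scales a = 1.190, b = 1.000.
sin(ω/2) = (a − b)/(a + b) = 0.1897/2.190 = 0.08662, so ω = 2 arcsin(0.08662) ≈ 9.9°.

9.9°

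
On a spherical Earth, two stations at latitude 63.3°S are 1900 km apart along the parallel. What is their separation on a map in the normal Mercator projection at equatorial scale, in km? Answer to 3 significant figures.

4230 km

The Mercator projection is conformal; its linear scale factor is the same in every direction and equals sec φ = 1/cos φ.
Along the parallel, k = sec 63.3° = 1/0.4493 = 2.226.
Map distance = 1900 × 2.226 ≈ 4230 km.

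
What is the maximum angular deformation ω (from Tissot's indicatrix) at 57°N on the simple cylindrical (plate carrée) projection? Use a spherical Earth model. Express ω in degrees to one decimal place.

34.3°

In the plate carrée (x = Rλ, y = Rφ), meridians are true-scale (h = 1) and parallels are stretched by k = sec φ.
At 57°: h = 1.000, k = 1.836; principal scales a = 1.836, b = 1.000.
sin(ω/2) = (a − b)/(a + b) = 0.8361/2.836 = 0.2948, so ω = 2 arcsin(0.2948) ≈ 34.3°.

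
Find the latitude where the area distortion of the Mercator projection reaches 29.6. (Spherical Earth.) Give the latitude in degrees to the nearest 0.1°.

79.4°

Mercator areal scale is sec²φ.
sec²φ = 29.6  ⇒  cos²φ = 0.03378  ⇒  cos φ = 0.1838.
φ = arccos(0.1838) ≈ 79.4°.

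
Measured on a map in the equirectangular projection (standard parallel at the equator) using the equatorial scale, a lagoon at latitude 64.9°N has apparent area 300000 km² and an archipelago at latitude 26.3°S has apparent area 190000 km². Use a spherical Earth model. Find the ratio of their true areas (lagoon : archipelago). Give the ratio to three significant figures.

0.747

On the plate carrée, areal scale = h·k = 1 × sec φ, so true area = apparent × cos φ.
True area of lagoon: 300000 × cos(64.9°) = 300000 × 0.4242 = 127300 km².
True area of archipelago: 190000 × cos(26.3°) = 190000 × 0.8965 = 170300 km².
Ratio = 127300 / 170300 ≈ 0.747.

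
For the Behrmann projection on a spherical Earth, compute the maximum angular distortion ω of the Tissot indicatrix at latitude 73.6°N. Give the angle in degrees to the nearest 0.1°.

Behrmann is a cylindrical equal-area projection with standard parallels at ±30°. Cylindrical equal-area (φ₀ = 30°): h = cos φ / cos 30° along meridians, k = cos 30° / cos φ along parallels; h·k = 1.
At 73.6°: h = 0.3260, k = 3.067; principal scales a = 3.067, b = 0.3260.
sin(ω/2) = (a − b)/(a + b) = 2.741/3.393 = 0.8078, so ω = 2 arcsin(0.8078) ≈ 107.8°.

107.8°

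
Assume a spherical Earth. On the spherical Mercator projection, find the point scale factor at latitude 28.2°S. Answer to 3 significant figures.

Mercator is conformal, so the point scale is isotropic: h = k = sec φ = 1/cos φ.
k = 1/cos 28.2° = 1/0.8813 = 1.135.

1.13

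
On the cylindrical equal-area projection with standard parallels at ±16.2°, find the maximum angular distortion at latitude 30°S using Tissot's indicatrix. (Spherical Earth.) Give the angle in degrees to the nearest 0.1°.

11.8°

A cylindrical equal-area projection with standard parallel φ₀ has meridian scale h = cos φ / cos φ₀ and parallel scale k = cos φ₀ / cos φ (so areas are preserved, h·k = 1).
At 30°: h = 0.9018, k = 1.109; principal scales a = 1.109, b = 0.9018.
sin(ω/2) = (a − b)/(a + b) = 0.2070/2.011 = 0.1030, so ω = 2 arcsin(0.1030) ≈ 11.8°.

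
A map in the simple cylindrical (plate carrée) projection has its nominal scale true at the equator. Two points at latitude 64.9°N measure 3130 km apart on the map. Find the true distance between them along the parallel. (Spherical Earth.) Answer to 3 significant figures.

For the equirectangular projection with φ₀ = 0 (plate carrée), h = 1 along meridians and k = sec φ along parallels.
Along the parallel at 64.9°, map distances are exaggerated by k = sec 64.9° = 2.357.
True distance = 3130 / 2.357 = 3130 × cos 64.9° ≈ 1330 km.

1330 km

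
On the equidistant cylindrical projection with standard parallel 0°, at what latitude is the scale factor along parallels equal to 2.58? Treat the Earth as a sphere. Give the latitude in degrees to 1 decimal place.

Plate carrée: h = 1, k = sec φ along parallels.
sec φ = 2.58  ⇒  cos φ = 0.3876  ⇒  φ ≈ 67.2°.

67.2°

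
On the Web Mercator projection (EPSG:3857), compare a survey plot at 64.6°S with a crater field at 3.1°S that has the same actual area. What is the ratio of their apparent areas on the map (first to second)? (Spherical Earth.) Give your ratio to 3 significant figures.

5.42

Mercator areal scale is sec²φ.
At 64.6°: sec²(64.6°) = 1/0.4289² = 5.435.
At 3.1°: sec²(3.1°) = 1/0.9985² = 1.003.
Ratio = 5.435/1.003 = cos²(3.1°)/cos²(64.6°) ≈ 5.42.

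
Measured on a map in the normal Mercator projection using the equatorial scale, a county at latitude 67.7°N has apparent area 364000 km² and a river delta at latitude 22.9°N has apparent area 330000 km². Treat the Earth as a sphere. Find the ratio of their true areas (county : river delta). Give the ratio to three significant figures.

0.187

On Mercator the areal scale is sec²φ, so true area = apparent × cos²φ.
True area of county: 364000 × cos²(67.7°) = 364000 × 0.1440 = 52410 km².
True area of river delta: 330000 × cos²(22.9°) = 330000 × 0.8486 = 280000 km².
Ratio = 52410 / 280000 ≈ 0.187.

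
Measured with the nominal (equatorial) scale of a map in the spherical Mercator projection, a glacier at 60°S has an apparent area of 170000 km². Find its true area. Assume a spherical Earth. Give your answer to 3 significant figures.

42500 km²

The Mercator projection is conformal; its linear scale factor is the same in every direction and equals sec φ = 1/cos φ.
Areal scale = k² = sec²φ = 1/cos²(60°) = 1/0.5000² = 4.000.
True area = apparent / (areal scale) = 170000 / 4.000 ≈ 42500 km².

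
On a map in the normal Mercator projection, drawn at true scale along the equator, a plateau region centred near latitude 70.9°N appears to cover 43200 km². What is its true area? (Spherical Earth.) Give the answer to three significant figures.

4630 km²

Mercator is conformal, so the point scale is isotropic: h = k = sec φ = 1/cos φ.
Areal scale = k² = sec²φ = 1/cos²(70.9°) = 1/0.3272² = 9.340.
True area = apparent / (areal scale) = 43200 / 9.340 ≈ 4630 km².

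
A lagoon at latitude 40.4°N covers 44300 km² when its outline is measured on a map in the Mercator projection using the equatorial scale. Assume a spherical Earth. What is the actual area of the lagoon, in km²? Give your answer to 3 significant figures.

For Mercator, h = k = sec φ (a conformal cylindrical projection has a single point scale, 1/cos φ).
Areal scale = k² = sec²φ = 1/cos²(40.4°) = 1/0.7615² = 1.724.
True area = apparent / (areal scale) = 44300 / 1.724 ≈ 25700 km².

25700 km²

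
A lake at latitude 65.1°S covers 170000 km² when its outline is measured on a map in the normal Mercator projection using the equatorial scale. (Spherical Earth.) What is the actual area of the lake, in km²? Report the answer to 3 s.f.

Mercator is conformal, so the point scale is isotropic: h = k = sec φ = 1/cos φ.
Areal scale = k² = sec²φ = 1/cos²(65.1°) = 1/0.4210² = 5.641.
True area = apparent / (areal scale) = 170000 / 5.641 ≈ 30100 km².

30100 km²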